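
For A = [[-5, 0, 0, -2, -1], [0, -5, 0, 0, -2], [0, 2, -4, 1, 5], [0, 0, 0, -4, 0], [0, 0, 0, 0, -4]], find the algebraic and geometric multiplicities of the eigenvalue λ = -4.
The characteristic polynomial is (x + 4)^3(x + 5)^2, so the factor x + 4 appears with exponent 3: the algebraic multiplicity is 3.

rank(A + 4I) = 3, so the eigenspace has dimension 5 - 3 = 2: the geometric multiplicity is 2.

Since 2 < 3, A is not diagonalizable.

algebraic multiplicity 3, geometric multiplicity 2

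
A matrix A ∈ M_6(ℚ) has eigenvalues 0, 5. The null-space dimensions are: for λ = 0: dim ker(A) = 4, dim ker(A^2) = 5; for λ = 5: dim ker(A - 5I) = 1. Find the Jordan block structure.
λ = 0: successive nullity increments [4, 1] count blocks of size ≥ k; block sizes are [2, 1, 1, 1].
λ = 5: successive nullity increments [1] count blocks of size ≥ k; block sizes are [1].

Jordan blocks: (0, 2), (0, 1), (0, 1), (0, 1), (5, 1)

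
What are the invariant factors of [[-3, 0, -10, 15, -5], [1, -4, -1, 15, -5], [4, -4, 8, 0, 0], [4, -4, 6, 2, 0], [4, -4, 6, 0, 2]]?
The Jordan structure of A has elementary divisors (x + 3), (x - 2)^2, (x - 2), (x - 2). Arranging the block sizes at each eigenvalue in decreasing order and taking row products gives the invariant factors.

Invariant factors (smallest first, each dividing the next): x - 2, x - 2, (x - 2)^2(x + 3).

Check: the last factor (x - 2)^2(x + 3) is the minimal polynomial, and the product (x - 2)^4(x + 3) is the characteristic polynomial.

x - 2, x - 2, (x - 2)^2(x + 3)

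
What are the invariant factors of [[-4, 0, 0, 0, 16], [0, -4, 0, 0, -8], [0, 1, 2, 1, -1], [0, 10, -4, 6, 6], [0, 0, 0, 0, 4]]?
The Jordan structure of A has elementary divisors (x + 4), (x + 4), (x - 4)^2, (x - 4). Arranging the block sizes at each eigenvalue in decreasing order and taking row products gives the invariant factors.

Invariant factors (smallest first, each dividing the next): (x - 4)(x + 4), (x - 4)^2(x + 4).

Check: the last factor (x - 4)^2(x + 4) is the minimal polynomial, and the product (x - 4)^3(x + 4)^2 is the characteristic polynomial.

(x - 4)(x + 4), (x - 4)^2(x + 4)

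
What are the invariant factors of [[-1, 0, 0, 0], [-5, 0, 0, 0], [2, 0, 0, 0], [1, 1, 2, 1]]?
x, x(x - 1)(x + 1)

The Jordan structure of A has elementary divisors (x + 1), x, x, (x - 1). Arranging the block sizes at each eigenvalue in decreasing order and taking row products gives the invariant factors.

Invariant factors (smallest first, each dividing the next): x, x(x - 1)(x + 1).

Check: the last factor x(x - 1)(x + 1) is the minimal polynomial, and the product x^2(x - 1)(x + 1) is the characteristic polynomial.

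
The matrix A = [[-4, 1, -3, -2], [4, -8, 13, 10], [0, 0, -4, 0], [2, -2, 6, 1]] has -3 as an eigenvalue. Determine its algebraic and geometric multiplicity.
algebraic multiplicity 1, geometric multiplicity 1

The characteristic polynomial is (x + 3)(x + 4)^3, so the factor x + 3 appears with exponent 1: the algebraic multiplicity is 1.

rank(A + 3I) = 3, so the eigenspace has dimension 4 - 3 = 1: the geometric multiplicity is 1.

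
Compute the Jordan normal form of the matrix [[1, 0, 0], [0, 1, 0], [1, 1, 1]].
The characteristic polynomial is det(xI - A) = (x - 1)^3, so the eigenvalues are 1 (algebraic multiplicity 3).

For λ = 1: rank(A - I) = 1, rank((A - I)^2) = 0. The eigenspace has dimension 3 - 1 = 2, so there are 2 Jordan blocks; the rank sequence gives block sizes [2, 1].

Assembling the blocks gives the Jordan form J above.

J = [[1, 1, 0], [0, 1, 0], [0, 0, 1]]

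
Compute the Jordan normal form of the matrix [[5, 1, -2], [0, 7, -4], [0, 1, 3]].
The characteristic polynomial is det(xI - A) = (x - 5)^3, so the eigenvalues are 5 (algebraic multiplicity 3).

For λ = 5: rank(A - 5I) = 1, rank((A - 5I)^2) = 0. The eigenspace has dimension 3 - 1 = 2, so there are 2 Jordan blocks; the rank sequence gives block sizes [2, 1].

Assembling the blocks gives the Jordan form J above.

J = [[5, 1, 0], [0, 5, 0], [0, 0, 5]]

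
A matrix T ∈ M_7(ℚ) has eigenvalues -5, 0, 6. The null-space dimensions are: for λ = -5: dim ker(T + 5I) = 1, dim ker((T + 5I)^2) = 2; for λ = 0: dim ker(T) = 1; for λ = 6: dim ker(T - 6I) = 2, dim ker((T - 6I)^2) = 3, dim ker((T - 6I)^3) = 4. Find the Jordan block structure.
Jordan blocks: (-5, 2), (0, 1), (6, 3), (6, 1)

λ = -5: successive nullity increments [1, 1] count blocks of size ≥ k; block sizes are [2].
λ = 0: successive nullity increments [1] count blocks of size ≥ k; block sizes are [1].
λ = 6: successive nullity increments [2, 1, 1] count blocks of size ≥ k; block sizes are [3, 1].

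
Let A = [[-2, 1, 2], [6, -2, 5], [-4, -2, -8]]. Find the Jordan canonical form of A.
J = [[-4, 1, 0], [0, -4, 1], [0, 0, -4]]

The characteristic polynomial is det(xI - A) = (x + 4)^3, so the eigenvalues are -4 (algebraic multiplicity 3).

For λ = -4: rank(A + 4I) = 2, rank((A + 4I)^2) = 1, rank((A + 4I)^3) = 0. The eigenspace has dimension 3 - 2 = 1, so there is 1 Jordan block; the rank sequence gives block sizes [3].

Assembling the blocks gives the Jordan form J above.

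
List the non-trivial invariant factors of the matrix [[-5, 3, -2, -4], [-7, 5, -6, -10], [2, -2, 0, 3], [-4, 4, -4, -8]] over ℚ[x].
The Jordan structure of A has elementary divisors (x + 2)^2, (x + 2)^2. Arranging the block sizes at each eigenvalue in decreasing order and taking row products gives the invariant factors.

Invariant factors (smallest first, each dividing the next): (x + 2)^2, (x + 2)^2.

Check: the last factor (x + 2)^2 is the minimal polynomial, and the product (x + 2)^4 is the characteristic polynomial.

(x + 2)^2, (x + 2)^2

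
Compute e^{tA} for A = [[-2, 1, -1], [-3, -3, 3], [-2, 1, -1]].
A has Jordan form J = [[-3, 1, 0], [0, -3, 0], [0, 0, 0]] with A = PJP^{-1}, so e^{tA} = P e^{tJ} P^{-1}.

For a Jordan block J_k(λ), e^{tJ_k(λ)} = e^{λt} · (I + tN + t^2 N^2/2! + ... + t^{k-1} N^{k-1}/(k-1)!) where N is the nilpotent superdiagonal part.

Assembling the blocks and conjugating back gives the entries of e^{tA} as shown above.

e^{tA} = [[(t + 1)*e^{-3*t}, t*e^{-3*t}, -t*e^{-3*t}], [-1 + e^{-3*t}, e^{-3*t}, 1 - e^{-3*t}], [(t - e^{3*t} + 1)*e^{-3*t}, t*e^{-3*t}, -t*e^{-3*t} + 1]]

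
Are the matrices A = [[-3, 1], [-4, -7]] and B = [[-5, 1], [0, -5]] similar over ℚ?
Yes.

Two matrices over a field are similar if and only if they have the same invariant factors.

Both A and B have characteristic polynomial (x + 5)^2 and minimal polynomial (x + 5)^2. Computing further, both have invariant factors (x + 5)^2. Hence A and B are similar.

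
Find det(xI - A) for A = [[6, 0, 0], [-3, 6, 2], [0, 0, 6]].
xI - A = [[x - 6, 0, 0], [3, x - 6, -2], [0, 0, x - 6]].

Expanding det(xI - A) along the first row:
det(xI - A) = + (x - 6)·det([[x - 6, -2], [0, x - 6]]) - (0)·det([[3, -2], [0, x - 6]]) + (0)·det([[3, x - 6], [0, 0]]).

Evaluating gives χ_A(x) = x^3 - 18x^2 + 108x - 216 = (x - 6)^3.

χ_A(x) = (x - 6)^3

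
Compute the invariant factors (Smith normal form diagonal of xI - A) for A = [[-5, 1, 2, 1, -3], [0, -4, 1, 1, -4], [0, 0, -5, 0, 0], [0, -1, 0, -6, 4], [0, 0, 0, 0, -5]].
(x + 5)^2, (x + 5)^3

The Jordan structure of A has elementary divisors (x + 5)^3, (x + 5)^2. Arranging the block sizes at each eigenvalue in decreasing order and taking row products gives the invariant factors.

Invariant factors (smallest first, each dividing the next): (x + 5)^2, (x + 5)^3.

Check: the last factor (x + 5)^3 is the minimal polynomial, and the product (x + 5)^5 is the characteristic polynomial.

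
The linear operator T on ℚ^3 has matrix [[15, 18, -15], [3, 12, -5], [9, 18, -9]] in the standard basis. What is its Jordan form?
The characteristic polynomial is det(xI - A) = (x - 6)^3, so the eigenvalues are 6 (algebraic multiplicity 3).

For λ = 6: rank(A - 6I) = 1, rank((A - 6I)^2) = 0. The eigenspace has dimension 3 - 1 = 2, so there are 2 Jordan blocks; the rank sequence gives block sizes [2, 1].

Assembling the blocks gives the Jordan form J above.

J = [[6, 1, 0], [0, 6, 0], [0, 0, 6]]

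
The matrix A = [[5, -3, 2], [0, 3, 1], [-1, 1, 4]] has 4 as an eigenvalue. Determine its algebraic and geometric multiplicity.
algebraic multiplicity 3, geometric multiplicity 1

The characteristic polynomial is (x - 4)^3, so the factor x - 4 appears with exponent 3: the algebraic multiplicity is 3.

rank(A - 4I) = 2, so the eigenspace has dimension 3 - 2 = 1: the geometric multiplicity is 1.

Since 1 < 3, A is not diagonalizable.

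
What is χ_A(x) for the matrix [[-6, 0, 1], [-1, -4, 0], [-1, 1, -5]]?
χ_A(x) = (x + 5)^3

xI - A = [[x + 6, 0, -1], [1, x + 4, 0], [1, -1, x + 5]].

Expanding det(xI - A) along the first row:
det(xI - A) = + (x + 6)·det([[x + 4, 0], [-1, x + 5]]) - (0)·det([[1, 0], [1, x + 5]]) + (-1)·det([[1, x + 4], [1, -1]]).

Evaluating gives χ_A(x) = x^3 + 15x^2 + 75x + 125 = (x + 5)^3.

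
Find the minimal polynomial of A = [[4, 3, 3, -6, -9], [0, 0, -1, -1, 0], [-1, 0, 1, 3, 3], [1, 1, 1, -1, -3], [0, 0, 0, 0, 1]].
m_A(x) = (x - 1)^2

The characteristic polynomial factors as (x - 1)^5. The minimal polynomial is ∏(x - λ)^{k_λ} where k_λ is the size of the largest Jordan block at λ.

For λ = 1: rank(A - I) = 2, and the largest Jordan block has size 2 (the smallest k with rank((A - I)^k) = rank((A - I)^(k+1))).

So m_A(x) = (x - 1)^2.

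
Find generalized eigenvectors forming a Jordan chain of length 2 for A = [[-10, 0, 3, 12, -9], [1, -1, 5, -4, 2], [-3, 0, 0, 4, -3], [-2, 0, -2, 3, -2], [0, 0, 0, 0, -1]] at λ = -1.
We seek v_1 ∈ ker((A + I)^2) \ ker(A + I), then set v_{i+1} = (A + I) v_i.

One such chain is v_1 = [[2, -1, 1, 1, 0]]^T, v_2 = [[-3, 3, -1, -2, 0]]^T. Check: (A + I) v_2 = [[0, 0, 0, 0, 0]]^T = 0.

v_1 = [[2, -1, 1, 1, 0]]^T, v_2 = [[-3, 3, -1, -2, 0]]^T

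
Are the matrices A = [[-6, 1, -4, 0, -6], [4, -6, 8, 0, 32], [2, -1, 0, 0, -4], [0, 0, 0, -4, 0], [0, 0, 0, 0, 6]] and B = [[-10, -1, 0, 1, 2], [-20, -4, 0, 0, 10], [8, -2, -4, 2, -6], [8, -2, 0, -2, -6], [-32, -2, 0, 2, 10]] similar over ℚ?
Two matrices over a field are similar if and only if they have the same invariant factors.

Both A and B have characteristic polynomial (x - 6)(x + 4)^4 and minimal polynomial (x - 6)(x + 4)^2. Computing further, both have invariant factors x + 4, x + 4, (x - 6)(x + 4)^2. Hence A and B are similar.

Yes.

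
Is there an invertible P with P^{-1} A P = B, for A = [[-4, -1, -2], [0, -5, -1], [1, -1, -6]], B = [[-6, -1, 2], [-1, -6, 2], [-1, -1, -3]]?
No.

Both have characteristic polynomial (x + 5)^3, but the minimal polynomial of A is (x + 5)^3 while the minimal polynomial of B is (x + 5)^2. The minimal polynomial is a similarity invariant, so A and B are not similar.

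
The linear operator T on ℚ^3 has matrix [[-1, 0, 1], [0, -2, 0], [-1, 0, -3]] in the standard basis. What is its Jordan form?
J = [[-2, 1, 0], [0, -2, 0], [0, 0, -2]]

The characteristic polynomial is det(xI - A) = (x + 2)^3, so the eigenvalues are -2 (algebraic multiplicity 3).

For λ = -2: rank(A + 2I) = 1, rank((A + 2I)^2) = 0. The eigenspace has dimension 3 - 1 = 2, so there are 2 Jordan blocks; the rank sequence gives block sizes [2, 1].

Assembling the blocks gives the Jordan form J above.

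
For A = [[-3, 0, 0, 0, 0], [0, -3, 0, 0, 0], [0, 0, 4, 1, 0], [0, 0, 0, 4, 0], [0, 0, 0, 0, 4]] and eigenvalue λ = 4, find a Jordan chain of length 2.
We seek v_1 ∈ ker((A - 4I)^2) \ ker(A - 4I), then set v_{i+1} = (A - 4I) v_i.

One such chain is v_1 = [[0, 0, 0, 1, 0]]^T, v_2 = [[0, 0, 1, 0, 0]]^T. Check: (A - 4I) v_2 = [[0, 0, 0, 0, 0]]^T = 0.

v_1 = [[0, 0, 0, 1, 0]]^T, v_2 = [[0, 0, 1, 0, 0]]^T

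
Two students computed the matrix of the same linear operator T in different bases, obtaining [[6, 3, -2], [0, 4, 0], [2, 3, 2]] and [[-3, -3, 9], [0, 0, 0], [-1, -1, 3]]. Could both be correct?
No.

trace(A) = 12 but trace(B) = 0. The trace is a similarity invariant, so A and B are not similar.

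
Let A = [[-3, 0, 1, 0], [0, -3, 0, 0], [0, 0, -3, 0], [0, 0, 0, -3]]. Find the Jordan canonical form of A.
J = [[-3, 1, 0, 0], [0, -3, 0, 0], [0, 0, -3, 0], [0, 0, 0, -3]]

The characteristic polynomial is det(xI - A) = (x + 3)^4, so the eigenvalues are -3 (algebraic multiplicity 4).

For λ = -3: rank(A + 3I) = 1, rank((A + 3I)^2) = 0. The eigenspace has dimension 4 - 1 = 3, so there are 3 Jordan blocks; the rank sequence gives block sizes [2, 1, 1].

Assembling the blocks gives the Jordan form J above.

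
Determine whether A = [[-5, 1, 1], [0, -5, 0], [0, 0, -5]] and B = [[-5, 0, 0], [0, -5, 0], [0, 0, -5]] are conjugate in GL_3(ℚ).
No.

Both have characteristic polynomial (x + 5)^3, but the minimal polynomial of A is (x + 5)^2 while the minimal polynomial of B is x + 5. The minimal polynomial is a similarity invariant, so A and B are not similar.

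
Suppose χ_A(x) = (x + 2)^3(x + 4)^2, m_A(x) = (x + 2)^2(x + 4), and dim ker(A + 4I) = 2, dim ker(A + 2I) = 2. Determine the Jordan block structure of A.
λ = -4: algebraic multiplicity 2 (exponent in χ_A), largest block size 1 (exponent in m_A), 2 blocks (geometric multiplicity). These force block sizes [1, 1].
λ = -2: algebraic multiplicity 3 (exponent in χ_A), largest block size 2 (exponent in m_A), 2 blocks (geometric multiplicity). These force block sizes [2, 1].

Jordan blocks: (-4, 1), (-4, 1), (-2, 2), (-2, 1)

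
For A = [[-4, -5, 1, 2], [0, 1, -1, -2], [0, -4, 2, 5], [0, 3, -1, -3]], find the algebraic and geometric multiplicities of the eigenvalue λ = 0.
The characteristic polynomial is x^3(x + 4), so the factor x appears with exponent 3: the algebraic multiplicity is 3.

rank(A) = 3, so the eigenspace has dimension 4 - 3 = 1: the geometric multiplicity is 1.

Since 1 < 3, A is not diagonalizable.

algebraic multiplicity 3, geometric multiplicity 1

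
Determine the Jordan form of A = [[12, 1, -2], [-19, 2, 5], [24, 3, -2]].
The characteristic polynomial is det(xI - A) = (x - 4)^3, so the eigenvalues are 4 (algebraic multiplicity 3).

For λ = 4: rank(A - 4I) = 2, rank((A - 4I)^2) = 1, rank((A - 4I)^3) = 0. The eigenspace has dimension 3 - 2 = 1, so there is 1 Jordan block; the rank sequence gives block sizes [3].

Assembling the blocks gives the Jordan form J above.

J = [[4, 1, 0], [0, 4, 1], [0, 0, 4]]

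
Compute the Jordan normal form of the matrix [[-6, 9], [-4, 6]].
The characteristic polynomial is det(xI - A) = x^2, so the eigenvalues are 0 (algebraic multiplicity 2).

For λ = 0: rank(A) = 1, rank(A^2) = 0. The eigenspace has dimension 2 - 1 = 1, so there is 1 Jordan block; the rank sequence gives block sizes [2].

Assembling the blocks gives the Jordan form J above.

J = [[0, 1], [0, 0]]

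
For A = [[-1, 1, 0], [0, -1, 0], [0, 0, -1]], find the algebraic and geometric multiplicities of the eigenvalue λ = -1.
The characteristic polynomial is (x + 1)^3, so the factor x + 1 appears with exponent 3: the algebraic multiplicity is 3.

rank(A + I) = 1, so the eigenspace has dimension 3 - 1 = 2: the geometric multiplicity is 2.

Since 2 < 3, A is not diagonalizable.

algebraic multiplicity 3, geometric multiplicity 2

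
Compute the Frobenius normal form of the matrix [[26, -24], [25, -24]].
R = [[0, 24], [1, 2]]

The invariant factors of A (the non-unit diagonal entries of the Smith normal form of xI - A over ℚ[x]) are (x - 6)(x + 4), each dividing the next. The characteristic polynomial is their product, (x - 6)(x + 4).

The rational canonical form is the block-diagonal matrix of companion matrices C(f_i):
R = [[0, 24], [1, 2]].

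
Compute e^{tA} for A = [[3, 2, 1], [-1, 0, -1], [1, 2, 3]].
e^{tA} = [[(t + 1)*e^{2*t}, 2*t*e^{2*t}, t*e^{2*t}], [-t*e^{2*t}, (1 - 2*t)*e^{2*t}, -t*e^{2*t}], [t*e^{2*t}, 2*t*e^{2*t}, (t + 1)*e^{2*t}]]

A has Jordan form J = [[2, 1, 0], [0, 2, 0], [0, 0, 2]] with A = PJP^{-1}, so e^{tA} = P e^{tJ} P^{-1}.

For a Jordan block J_k(λ), e^{tJ_k(λ)} = e^{λt} · (I + tN + t^2 N^2/2! + ... + t^{k-1} N^{k-1}/(k-1)!) where N is the nilpotent superdiagonal part.

Assembling the blocks and conjugating back gives the entries of e^{tA} as shown above.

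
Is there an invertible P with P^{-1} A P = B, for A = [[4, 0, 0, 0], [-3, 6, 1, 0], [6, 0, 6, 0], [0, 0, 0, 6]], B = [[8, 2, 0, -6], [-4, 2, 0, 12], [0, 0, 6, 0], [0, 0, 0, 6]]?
Both have characteristic polynomial (x - 6)^3(x - 4), but the minimal polynomial of A is (x - 6)^2(x - 4) while the minimal polynomial of B is (x - 6)(x - 4). The minimal polynomial is a similarity invariant, so A and B are not similar.

No.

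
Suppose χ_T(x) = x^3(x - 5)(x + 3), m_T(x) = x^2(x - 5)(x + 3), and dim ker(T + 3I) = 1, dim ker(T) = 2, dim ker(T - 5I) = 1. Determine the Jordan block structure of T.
Jordan blocks: (-3, 1), (0, 2), (0, 1), (5, 1)

λ = -3: algebraic multiplicity 1 (exponent in χ_T), largest block size 1 (exponent in m_T), 1 block (geometric multiplicity). This forces block sizes [1].
λ = 0: algebraic multiplicity 3 (exponent in χ_T), largest block size 2 (exponent in m_T), 2 blocks (geometric multiplicity). These force block sizes [2, 1].
λ = 5: algebraic multiplicity 1 (exponent in χ_T), largest block size 1 (exponent in m_T), 1 block (geometric multiplicity). This forces block sizes [1].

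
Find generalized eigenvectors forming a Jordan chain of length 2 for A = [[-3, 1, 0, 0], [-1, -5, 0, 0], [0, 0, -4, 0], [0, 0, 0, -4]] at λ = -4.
We seek v_1 ∈ ker((A + 4I)^2) \ ker(A + 4I), then set v_{i+1} = (A + 4I) v_i.

One such chain is v_1 = [[-1, 2, 0, 0]]^T, v_2 = [[1, -1, 0, 0]]^T. Check: (A + 4I) v_2 = [[0, 0, 0, 0]]^T = 0.

v_1 = [[-1, 2, 0, 0]]^T, v_2 = [[1, -1, 0, 0]]^T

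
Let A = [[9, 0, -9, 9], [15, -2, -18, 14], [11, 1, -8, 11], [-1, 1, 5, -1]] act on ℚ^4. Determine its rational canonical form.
R = [[0, 0, 0, 9], [1, 0, 0, 42], [0, 1, 0, 16], [0, 0, 1, -2]]

The invariant factors of A (the non-unit diagonal entries of the Smith normal form of xI - A over ℚ[x]) are (x + 3)^2(x^2 - 4x - 1), each dividing the next. The characteristic polynomial is their product, (x + 3)^2(x^2 - 4x - 1).

The rational canonical form is the block-diagonal matrix of companion matrices C(f_i):
R = [[0, 0, 0, 9], [1, 0, 0, 42], [0, 1, 0, 16], [0, 0, 1, -2]].

Note the characteristic polynomial does not split into linear factors over ℚ, so A has no Jordan form over ℚ; the rational canonical form exists over any field.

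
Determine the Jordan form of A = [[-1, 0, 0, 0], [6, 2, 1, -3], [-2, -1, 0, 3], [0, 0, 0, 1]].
The characteristic polynomial is det(xI - A) = (x - 1)^3(x + 1), so the eigenvalues are -1 (algebraic multiplicity 1), 1 (algebraic multiplicity 3).

For λ = -1: algebraic multiplicity 1 gives one 1×1 block.

For λ = 1: rank(A - I) = 2, rank((A - I)^2) = 1. The eigenspace has dimension 4 - 2 = 2, so there are 2 Jordan blocks; the rank sequence gives block sizes [2, 1].

Assembling the blocks gives the Jordan form J above.

J = [[-1, 0, 0, 0], [0, 1, 1, 0], [0, 0, 1, 0], [0, 0, 0, 1]]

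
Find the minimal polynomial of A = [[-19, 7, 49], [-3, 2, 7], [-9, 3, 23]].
m_A(x) = (x - 2)^3

The characteristic polynomial factors as (x - 2)^3. The minimal polynomial is ∏(x - λ)^{k_λ} where k_λ is the size of the largest Jordan block at λ.

For λ = 2: rank(A - 2I) = 2, and the largest Jordan block has size 3 (the smallest k with rank((A - 2I)^k) = rank((A - 2I)^(k+1))).

So m_A(x) = (x - 2)^3.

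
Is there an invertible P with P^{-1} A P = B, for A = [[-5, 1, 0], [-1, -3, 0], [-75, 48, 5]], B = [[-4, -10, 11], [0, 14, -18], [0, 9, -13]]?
Yes.

Two matrices over a field are similar if and only if they have the same invariant factors.

Both A and B have characteristic polynomial (x - 5)(x + 4)^2 and minimal polynomial (x - 5)(x + 4)^2. Computing further, both have invariant factors (x - 5)(x + 4)^2. Hence A and B are similar.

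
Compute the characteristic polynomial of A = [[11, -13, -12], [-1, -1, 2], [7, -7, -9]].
xI - A = [[x - 11, 13, 12], [1, x + 1, -2], [-7, 7, x + 9]].

Expanding det(xI - A) along the first row:
det(xI - A) = + (x - 11)·det([[x + 1, -2], [7, x + 9]]) - (13)·det([[1, -2], [-7, x + 9]]) + (12)·det([[1, x + 1], [-7, 7]]).

Evaluating gives χ_A(x) = x^3 - x^2 - 16x - 20 = (x - 5)(x + 2)^2.

χ_A(x) = (x - 5)(x + 2)^2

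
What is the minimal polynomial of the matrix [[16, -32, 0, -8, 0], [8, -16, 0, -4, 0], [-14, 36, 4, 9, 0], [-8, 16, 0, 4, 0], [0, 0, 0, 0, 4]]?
m_A(x) = x(x - 4)^2

The characteristic polynomial factors as x^2(x - 4)^3. The minimal polynomial is ∏(x - λ)^{k_λ} where k_λ is the size of the largest Jordan block at λ.

For λ = 0: rank(A) = 3, and the largest Jordan block has size 1 (the smallest k with rank(A^k) = rank(A^(k+1))).
For λ = 4: rank(A - 4I) = 3, and the largest Jordan block has size 2 (the smallest k with rank((A - 4I)^k) = rank((A - 4I)^(k+1))).

So m_A(x) = x(x - 4)^2.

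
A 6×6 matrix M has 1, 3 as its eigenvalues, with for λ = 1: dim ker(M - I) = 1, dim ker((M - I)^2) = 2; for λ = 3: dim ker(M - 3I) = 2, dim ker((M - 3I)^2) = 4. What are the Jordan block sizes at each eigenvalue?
Jordan blocks: (1, 2), (3, 2), (3, 2)

λ = 1: successive nullity increments [1, 1] count blocks of size ≥ k; block sizes are [2].
λ = 3: successive nullity increments [2, 2] count blocks of size ≥ k; block sizes are [2, 2].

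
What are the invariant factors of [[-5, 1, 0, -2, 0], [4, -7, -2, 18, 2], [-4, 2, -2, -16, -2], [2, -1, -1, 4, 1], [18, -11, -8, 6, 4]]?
(x - 4)^2(x + 4)(x + 5)^2

The Jordan structure of A has elementary divisors (x + 5)^2, (x + 4), (x - 4)^2. Arranging the block sizes at each eigenvalue in decreasing order and taking row products gives the invariant factors.

Invariant factors (smallest first, each dividing the next): (x - 4)^2(x + 4)(x + 5)^2.

Check: the last factor (x - 4)^2(x + 4)(x + 5)^2 is the minimal polynomial, and the product (x - 4)^2(x + 4)(x + 5)^2 is the characteristic polynomial.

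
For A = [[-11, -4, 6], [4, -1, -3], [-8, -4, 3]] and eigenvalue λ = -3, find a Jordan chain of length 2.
We seek v_1 ∈ ker((A + 3I)^2) \ ker(A + 3I), then set v_{i+1} = (A + 3I) v_i.

One such chain is v_1 = [[3, 1, 5]]^T, v_2 = [[2, -1, 2]]^T. Check: (A + 3I) v_2 = [[0, 0, 0]]^T = 0.

v_1 = [[3, 1, 5]]^T, v_2 = [[2, -1, 2]]^T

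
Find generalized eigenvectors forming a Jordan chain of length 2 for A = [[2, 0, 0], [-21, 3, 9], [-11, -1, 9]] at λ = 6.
We seek v_1 ∈ ker((A - 6I)^2) \ ker(A - 6I), then set v_{i+1} = (A - 6I) v_i.

One such chain is v_1 = [[0, 2, 1]]^T, v_2 = [[0, 3, 1]]^T. Check: (A - 6I) v_2 = [[0, 0, 0]]^T = 0.

v_1 = [[0, 2, 1]]^T, v_2 = [[0, 3, 1]]^T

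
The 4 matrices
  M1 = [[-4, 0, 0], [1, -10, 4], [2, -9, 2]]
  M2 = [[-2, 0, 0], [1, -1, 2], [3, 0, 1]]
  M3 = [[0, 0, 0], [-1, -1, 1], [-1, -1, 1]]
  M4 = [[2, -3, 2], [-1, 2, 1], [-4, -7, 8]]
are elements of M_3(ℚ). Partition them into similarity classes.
4 classes: {M1}, {M2}, {M3}, {M4}

Characteristic polynomials: χ_{M1} = (x + 4)^3, χ_{M2} = (x - 1)(x + 1)(x + 2), χ_{M3} = x^3, χ_{M4} = (x - 4)^3.

{M1}: invariant factors (x + 4)^3.

{M2}: invariant factors (x - 1)(x + 1)(x + 2).

{M3}: invariant factors x, x^2.

{M4}: invariant factors (x - 4)^3.

Matrices are similar if and only if their invariant-factor lists agree; the partition into similarity classes is {M1}, {M2}, {M3}, {M4}.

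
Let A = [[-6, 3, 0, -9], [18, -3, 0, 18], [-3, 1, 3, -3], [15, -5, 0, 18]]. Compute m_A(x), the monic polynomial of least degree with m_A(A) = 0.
m_A(x) = (x - 3)^2

The characteristic polynomial factors as (x - 3)^4. The minimal polynomial is ∏(x - λ)^{k_λ} where k_λ is the size of the largest Jordan block at λ.

For λ = 3: rank(A - 3I) = 1, and the largest Jordan block has size 2 (the smallest k with rank((A - 3I)^k) = rank((A - 3I)^(k+1))).

So m_A(x) = (x - 3)^2.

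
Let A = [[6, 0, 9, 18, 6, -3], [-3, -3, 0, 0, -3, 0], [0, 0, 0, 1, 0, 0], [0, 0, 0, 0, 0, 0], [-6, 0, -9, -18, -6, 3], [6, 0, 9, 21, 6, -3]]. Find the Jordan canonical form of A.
J = [[-3, 0, 0, 0, 0, 0], [0, -3, 0, 0, 0, 0], [0, 0, 0, 1, 0, 0], [0, 0, 0, 0, 0, 0], [0, 0, 0, 0, 0, 0], [0, 0, 0, 0, 0, 0]]

The characteristic polynomial is det(xI - A) = x^4(x + 3)^2, so the eigenvalues are -3 (algebraic multiplicity 2), 0 (algebraic multiplicity 4).

For λ = -3: rank(A + 3I) = 4. The eigenspace has dimension 6 - 4 = 2, so there are 2 Jordan blocks; the rank sequence gives block sizes [1, 1].

For λ = 0: rank(A) = 3, rank(A^2) = 2. The eigenspace has dimension 6 - 3 = 3, so there are 3 Jordan blocks; the rank sequence gives block sizes [2, 1, 1].

Assembling the blocks gives the Jordan form J above.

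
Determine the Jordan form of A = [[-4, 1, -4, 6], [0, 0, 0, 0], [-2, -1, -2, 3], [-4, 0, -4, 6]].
The characteristic polynomial is det(xI - A) = x^4, so the eigenvalues are 0 (algebraic multiplicity 4).

For λ = 0: rank(A) = 2, rank(A^2) = 0. The eigenspace has dimension 4 - 2 = 2, so there are 2 Jordan blocks; the rank sequence gives block sizes [2, 2].

Assembling the blocks gives the Jordan form J above.

J = [[0, 1, 0, 0], [0, 0, 0, 0], [0, 0, 0, 1], [0, 0, 0, 0]]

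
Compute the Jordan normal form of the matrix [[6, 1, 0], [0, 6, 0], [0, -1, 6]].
J = [[6, 1, 0], [0, 6, 0], [0, 0, 6]]

The characteristic polynomial is det(xI - A) = (x - 6)^3, so the eigenvalues are 6 (algebraic multiplicity 3).

For λ = 6: rank(A - 6I) = 1, rank((A - 6I)^2) = 0. The eigenspace has dimension 3 - 1 = 2, so there are 2 Jordan blocks; the rank sequence gives block sizes [2, 1].

Assembling the blocks gives the Jordan form J above.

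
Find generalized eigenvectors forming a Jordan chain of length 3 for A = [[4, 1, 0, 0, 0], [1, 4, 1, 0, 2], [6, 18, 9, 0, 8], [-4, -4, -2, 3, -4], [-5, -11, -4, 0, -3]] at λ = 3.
We seek v_1 ∈ ker((A - 3I)^3) \ ker((A - 3I)^2), then set v_{i+1} = (A - 3I) v_i.

One such chain is v_1 = [[0, 0, -3, 0, 2]]^T, v_2 = [[0, 1, -2, -2, 0]]^T, v_3 = [[1, -1, 6, 0, -3]]^T. Check: (A - 3I) v_3 = [[0, 0, 0, 0, 0]]^T = 0.

v_1 = [[0, 0, -3, 0, 2]]^T, v_2 = [[0, 1, -2, -2, 0]]^T, v_3 = [[1, -1, 6, 0, -3]]^T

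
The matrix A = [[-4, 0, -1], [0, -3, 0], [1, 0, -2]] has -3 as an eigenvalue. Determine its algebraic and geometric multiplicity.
algebraic multiplicity 3, geometric multiplicity 2

The characteristic polynomial is (x + 3)^3, so the factor x + 3 appears with exponent 3: the algebraic multiplicity is 3.

rank(A + 3I) = 1, so the eigenspace has dimension 3 - 1 = 2: the geometric multiplicity is 2.

Since 2 < 3, A is not diagonalizable.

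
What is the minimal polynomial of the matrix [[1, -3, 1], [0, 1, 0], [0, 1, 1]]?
The characteristic polynomial factors as (x - 1)^3. The minimal polynomial is ∏(x - λ)^{k_λ} where k_λ is the size of the largest Jordan block at λ.

For λ = 1: rank(A - I) = 2, and the largest Jordan block has size 3 (the smallest k with rank((A - I)^k) = rank((A - I)^(k+1))).

So m_A(x) = (x - 1)^3.

m_A(x) = (x - 1)^3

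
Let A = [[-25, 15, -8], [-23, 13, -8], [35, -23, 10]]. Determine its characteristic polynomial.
χ_A(x) = (x - 2)(x + 2)^2

xI - A = [[x + 25, -15, 8], [23, x - 13, 8], [-35, 23, x - 10]].

Expanding det(xI - A) along the first row:
det(xI - A) = + (x + 25)·det([[x - 13, 8], [23, x - 10]]) - (-15)·det([[23, 8], [-35, x - 10]]) + (8)·det([[23, x - 13], [-35, 23]]).

Evaluating gives χ_A(x) = x^3 + 2x^2 - 4x - 8 = (x - 2)(x + 2)^2.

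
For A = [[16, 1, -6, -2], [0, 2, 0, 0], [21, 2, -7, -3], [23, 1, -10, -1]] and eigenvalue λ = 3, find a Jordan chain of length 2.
We seek v_1 ∈ ker((A - 3I)^2) \ ker(A - 3I), then set v_{i+1} = (A - 3I) v_i.

One such chain is v_1 = [[0, 0, 0, 1]]^T, v_2 = [[-2, 0, -3, -4]]^T. Check: (A - 3I) v_2 = [[0, 0, 0, 0]]^T = 0.

v_1 = [[0, 0, 0, 1]]^T, v_2 = [[-2, 0, -3, -4]]^T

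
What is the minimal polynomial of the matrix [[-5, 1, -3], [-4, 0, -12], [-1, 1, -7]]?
m_A(x) = (x + 4)^2

The characteristic polynomial factors as (x + 4)^3. The minimal polynomial is ∏(x - λ)^{k_λ} where k_λ is the size of the largest Jordan block at λ.

For λ = -4: rank(A + 4I) = 1, and the largest Jordan block has size 2 (the smallest k with rank((A + 4I)^k) = rank((A + 4I)^(k+1))).

So m_A(x) = (x + 4)^2.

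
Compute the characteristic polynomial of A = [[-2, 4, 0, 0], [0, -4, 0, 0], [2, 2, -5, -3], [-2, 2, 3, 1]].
xI - A = [[x + 2, -4, 0, 0], [0, x + 4, 0, 0], [-2, -2, x + 5, 3], [2, -2, -3, x - 1]].

Expanding det(xI - A) along the first row:
det(xI - A) = + (x + 2)·det([[x + 4, 0, 0], [-2, x + 5, 3], [-2, -3, x - 1]]) - (-4)·det([[0, 0, 0], [-2, x + 5, 3], [2, -3, x - 1]]) + (0)·det([[0, x + 4, 0], [-2, -2, 3], [2, -2, x - 1]]) - (0)·det([[0, x + 4, 0], [-2, -2, x + 5], [2, -2, -3]]).

Evaluating gives χ_A(x) = x^4 + 10x^3 + 36x^2 + 56x + 32 = (x + 2)^3(x + 4).

χ_A(x) = (x + 2)^3(x + 4)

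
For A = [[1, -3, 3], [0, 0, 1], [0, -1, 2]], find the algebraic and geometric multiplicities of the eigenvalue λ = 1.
The characteristic polynomial is (x - 1)^3, so the factor x - 1 appears with exponent 3: the algebraic multiplicity is 3.

rank(A - I) = 1, so the eigenspace has dimension 3 - 1 = 2: the geometric multiplicity is 2.

Since 2 < 3, A is not diagonalizable.

algebraic multiplicity 3, geometric multiplicity 2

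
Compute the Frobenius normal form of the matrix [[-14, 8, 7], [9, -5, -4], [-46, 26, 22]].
The invariant factors of A (the non-unit diagonal entries of the Smith normal form of xI - A over ℚ[x]) are x(x^2 - 3x + 6), each dividing the next. The characteristic polynomial is their product, x(x^2 - 3x + 6).

The rational canonical form is the block-diagonal matrix of companion matrices C(f_i):
R = [[0, 0, 0], [1, 0, -6], [0, 1, 3]].

Note the characteristic polynomial does not split into linear factors over ℚ, so A has no Jordan form over ℚ; the rational canonical form exists over any field.

R = [[0, 0, 0], [1, 0, -6], [0, 1, 3]]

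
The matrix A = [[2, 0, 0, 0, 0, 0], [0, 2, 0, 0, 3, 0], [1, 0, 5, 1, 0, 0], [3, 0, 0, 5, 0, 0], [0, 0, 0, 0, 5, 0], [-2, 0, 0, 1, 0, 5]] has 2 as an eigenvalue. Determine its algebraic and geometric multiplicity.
The characteristic polynomial is (x - 5)^4(x - 2)^2, so the factor x - 2 appears with exponent 2: the algebraic multiplicity is 2.

rank(A - 2I) = 4, so the eigenspace has dimension 6 - 4 = 2: the geometric multiplicity is 2.

algebraic multiplicity 2, geometric multiplicity 2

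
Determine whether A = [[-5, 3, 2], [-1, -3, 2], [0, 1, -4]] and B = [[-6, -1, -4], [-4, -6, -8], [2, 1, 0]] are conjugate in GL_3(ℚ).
No.

Both have characteristic polynomial (x + 4)^3, but the minimal polynomial of A is (x + 4)^3 while the minimal polynomial of B is (x + 4)^2. The minimal polynomial is a similarity invariant, so A and B are not similar.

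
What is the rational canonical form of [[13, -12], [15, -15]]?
R = [[0, 15], [1, -2]]

The invariant factors of A (the non-unit diagonal entries of the Smith normal form of xI - A over ℚ[x]) are (x - 3)(x + 5), each dividing the next. The characteristic polynomial is their product, (x - 3)(x + 5).

The rational canonical form is the block-diagonal matrix of companion matrices C(f_i):
R = [[0, 15], [1, -2]].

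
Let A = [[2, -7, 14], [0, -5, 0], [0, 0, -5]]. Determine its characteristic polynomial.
xI - A = [[x - 2, 7, -14], [0, x + 5, 0], [0, 0, x + 5]].

Expanding det(xI - A) along the first row:
det(xI - A) = + (x - 2)·det([[x + 5, 0], [0, x + 5]]) - (7)·det([[0, 0], [0, x + 5]]) + (-14)·det([[0, x + 5], [0, 0]]).

Evaluating gives χ_A(x) = x^3 + 8x^2 + 5x - 50 = (x - 2)(x + 5)^2.

χ_A(x) = (x - 2)(x + 5)^2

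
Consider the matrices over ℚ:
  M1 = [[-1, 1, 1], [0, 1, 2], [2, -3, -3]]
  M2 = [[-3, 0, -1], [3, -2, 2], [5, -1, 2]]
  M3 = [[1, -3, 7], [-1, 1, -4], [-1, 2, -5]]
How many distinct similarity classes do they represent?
Characteristic polynomials: χ_{M1} = (x + 1)^3, χ_{M2} = (x + 1)^3, χ_{M3} = (x + 1)^3.

{M1, M2, M3}: invariant factors (x + 1)^3.

Matrices are similar if and only if their invariant-factor lists agree; the partition into similarity classes is {M1, M2, M3}.

1 class: {M1, M2, M3}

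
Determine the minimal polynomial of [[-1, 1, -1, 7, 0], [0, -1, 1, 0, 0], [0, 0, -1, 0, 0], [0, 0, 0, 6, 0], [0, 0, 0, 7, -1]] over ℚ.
m_A(x) = (x - 6)(x + 1)^3

The characteristic polynomial factors as (x - 6)(x + 1)^4. The minimal polynomial is ∏(x - λ)^{k_λ} where k_λ is the size of the largest Jordan block at λ.

For λ = -1: rank(A + I) = 3, and the largest Jordan block has size 3 (the smallest k with rank((A + I)^k) = rank((A + I)^(k+1))).
For λ = 6: rank(A - 6I) = 4, and the largest Jordan block has size 1 (the smallest k with rank((A - 6I)^k) = rank((A - 6I)^(k+1))).

So m_A(x) = (x - 6)(x + 1)^3.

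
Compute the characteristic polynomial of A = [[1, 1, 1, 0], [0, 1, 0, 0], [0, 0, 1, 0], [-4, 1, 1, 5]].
χ_A(x) = (x - 5)(x - 1)^3

xI - A = [[x - 1, -1, -1, 0], [0, x - 1, 0, 0], [0, 0, x - 1, 0], [4, -1, -1, x - 5]].

Expanding det(xI - A) along the first row:
det(xI - A) = + (x - 1)·det([[x - 1, 0, 0], [0, x - 1, 0], [-1, -1, x - 5]]) - (-1)·det([[0, 0, 0], [0, x - 1, 0], [4, -1, x - 5]]) + (-1)·det([[0, x - 1, 0], [0, 0, 0], [4, -1, x - 5]]) - (0)·det([[0, x - 1, 0], [0, 0, x - 1], [4, -1, -1]]).

Evaluating gives χ_A(x) = x^4 - 8x^3 + 18x^2 - 16x + 5 = (x - 5)(x - 1)^3.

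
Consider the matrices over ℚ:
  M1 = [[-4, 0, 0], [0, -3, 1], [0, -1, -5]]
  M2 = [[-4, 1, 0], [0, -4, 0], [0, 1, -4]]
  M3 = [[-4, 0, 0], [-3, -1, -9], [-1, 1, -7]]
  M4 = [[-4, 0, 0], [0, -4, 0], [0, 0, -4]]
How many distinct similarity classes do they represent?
2 classes: {M1, M2, M3}, {M4}

Characteristic polynomials: χ_{M1} = (x + 4)^3, χ_{M2} = (x + 4)^3, χ_{M3} = (x + 4)^3, χ_{M4} = (x + 4)^3.

{M1, M2, M3}: invariant factors x + 4, (x + 4)^2.

{M4}: invariant factors x + 4, x + 4, x + 4.

Matrices are similar if and only if their invariant-factor lists agree; the partition into similarity classes is {M1, M2, M3}, {M4}.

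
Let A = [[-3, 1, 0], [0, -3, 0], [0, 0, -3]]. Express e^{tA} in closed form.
A has Jordan form J = [[-3, 1, 0], [0, -3, 0], [0, 0, -3]] with A = PJP^{-1}, so e^{tA} = P e^{tJ} P^{-1}.

For a Jordan block J_k(λ), e^{tJ_k(λ)} = e^{λt} · (I + tN + t^2 N^2/2! + ... + t^{k-1} N^{k-1}/(k-1)!) where N is the nilpotent superdiagonal part.

Assembling the blocks and conjugating back gives the entries of e^{tA} as shown above.

e^{tA} = [[e^{-3*t}, t*e^{-3*t}, 0], [0, e^{-3*t}, 0], [0, 0, e^{-3*t}]]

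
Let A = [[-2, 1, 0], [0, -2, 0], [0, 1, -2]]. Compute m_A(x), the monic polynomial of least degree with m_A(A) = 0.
The characteristic polynomial factors as (x + 2)^3. The minimal polynomial is ∏(x - λ)^{k_λ} where k_λ is the size of the largest Jordan block at λ.

For λ = -2: rank(A + 2I) = 1, and the largest Jordan block has size 2 (the smallest k with rank((A + 2I)^k) = rank((A + 2I)^(k+1))).

So m_A(x) = (x + 2)^2.

m_A(x) = (x + 2)^2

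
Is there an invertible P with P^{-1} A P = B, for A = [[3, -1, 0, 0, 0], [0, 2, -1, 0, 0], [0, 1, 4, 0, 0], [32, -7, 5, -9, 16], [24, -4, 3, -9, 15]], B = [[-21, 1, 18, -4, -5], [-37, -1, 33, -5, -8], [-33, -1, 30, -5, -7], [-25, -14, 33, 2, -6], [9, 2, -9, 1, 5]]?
No.

Both have characteristic polynomial (x - 3)^5, but the minimal polynomial of A is (x - 3)^3 while the minimal polynomial of B is (x - 3)^2. The minimal polynomial is a similarity invariant, so A and B are not similar.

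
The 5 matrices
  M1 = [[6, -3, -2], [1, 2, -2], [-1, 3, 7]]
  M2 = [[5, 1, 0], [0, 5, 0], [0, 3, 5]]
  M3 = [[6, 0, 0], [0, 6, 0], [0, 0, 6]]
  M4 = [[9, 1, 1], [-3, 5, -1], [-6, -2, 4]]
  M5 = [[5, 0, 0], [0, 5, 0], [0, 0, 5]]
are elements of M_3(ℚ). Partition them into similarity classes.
4 classes: {M1, M2}, {M3}, {M4}, {M5}

Characteristic polynomials: χ_{M1} = (x - 5)^3, χ_{M2} = (x - 5)^3, χ_{M3} = (x - 6)^3, χ_{M4} = (x - 6)^3, χ_{M5} = (x - 5)^3.

{M1, M2}: invariant factors x - 5, (x - 5)^2.

{M3}: invariant factors x - 6, x - 6, x - 6.

{M4}: invariant factors x - 6, (x - 6)^2.

{M5}: invariant factors x - 5, x - 5, x - 5.

Matrices are similar if and only if their invariant-factor lists agree; the partition into similarity classes is {M1, M2}, {M3}, {M4}, {M5}.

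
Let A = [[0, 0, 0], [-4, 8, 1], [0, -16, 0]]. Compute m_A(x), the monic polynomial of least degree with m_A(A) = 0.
The characteristic polynomial factors as x(x - 4)^2. The minimal polynomial is ∏(x - λ)^{k_λ} where k_λ is the size of the largest Jordan block at λ.

For λ = 0: rank(A) = 2, and the largest Jordan block has size 1 (the smallest k with rank(A^k) = rank(A^(k+1))).
For λ = 4: rank(A - 4I) = 2, and the largest Jordan block has size 2 (the smallest k with rank((A - 4I)^k) = rank((A - 4I)^(k+1))).

So m_A(x) = x(x - 4)^2.

m_A(x) = x(x - 4)^2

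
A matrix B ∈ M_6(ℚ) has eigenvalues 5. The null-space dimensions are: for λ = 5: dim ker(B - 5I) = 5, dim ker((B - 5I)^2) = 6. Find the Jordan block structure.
Jordan blocks: (5, 2), (5, 1), (5, 1), (5, 1), (5, 1)

λ = 5: successive nullity increments [5, 1] count blocks of size ≥ k; block sizes are [2, 1, 1, 1, 1].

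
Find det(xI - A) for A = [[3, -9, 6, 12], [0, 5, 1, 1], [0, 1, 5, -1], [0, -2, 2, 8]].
χ_A(x) = (x - 6)^3(x - 3)

xI - A = [[x - 3, 9, -6, -12], [0, x - 5, -1, -1], [0, -1, x - 5, 1], [0, 2, -2, x - 8]].

Expanding det(xI - A) along the first row:
det(xI - A) = + (x - 3)·det([[x - 5, -1, -1], [-1, x - 5, 1], [2, -2, x - 8]]) - (9)·det([[0, -1, -1], [0, x - 5, 1], [0, -2, x - 8]]) + (-6)·det([[0, x - 5, -1], [0, -1, 1], [0, 2, x - 8]]) - (-12)·det([[0, x - 5, -1], [0, -1, x - 5], [0, 2, -2]]).

Evaluating gives χ_A(x) = x^4 - 21x^3 + 162x^2 - 540x + 648 = (x - 6)^3(x - 3).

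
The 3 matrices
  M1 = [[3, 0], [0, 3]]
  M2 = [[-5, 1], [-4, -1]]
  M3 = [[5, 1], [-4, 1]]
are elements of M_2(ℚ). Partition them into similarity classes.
3 classes: {M1}, {M2}, {M3}

Characteristic polynomials: χ_{M1} = (x - 3)^2, χ_{M2} = (x + 3)^2, χ_{M3} = (x - 3)^2.

{M1}: invariant factors x - 3, x - 3.

{M2}: invariant factors (x + 3)^2.

{M3}: invariant factors (x - 3)^2.

Matrices are similar if and only if their invariant-factor lists agree; the partition into similarity classes is {M1}, {M2}, {M3}.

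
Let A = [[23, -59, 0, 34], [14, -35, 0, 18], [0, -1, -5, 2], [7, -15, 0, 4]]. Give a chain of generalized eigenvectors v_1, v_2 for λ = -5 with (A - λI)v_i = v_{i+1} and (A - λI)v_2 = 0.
We seek v_1 ∈ ker((A + 5I)^2) \ ker(A + 5I), then set v_{i+1} = (A + 5I) v_i.

One such chain is v_1 = [[2, 1, 0, 0]]^T, v_2 = [[-3, -2, -1, -1]]^T. Check: (A + 5I) v_2 = [[0, 0, 0, 0]]^T = 0.

v_1 = [[2, 1, 0, 0]]^T, v_2 = [[-3, -2, -1, -1]]^T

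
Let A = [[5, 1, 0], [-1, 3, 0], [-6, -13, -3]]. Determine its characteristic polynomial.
xI - A = [[x - 5, -1, 0], [1, x - 3, 0], [6, 13, x + 3]].

Expanding det(xI - A) along the first row:
det(xI - A) = + (x - 5)·det([[x - 3, 0], [13, x + 3]]) - (-1)·det([[1, 0], [6, x + 3]]) + (0)·det([[1, x - 3], [6, 13]]).

Evaluating gives χ_A(x) = x^3 - 5x^2 - 8x + 48 = (x - 4)^2(x + 3).

χ_A(x) = (x - 4)^2(x + 3)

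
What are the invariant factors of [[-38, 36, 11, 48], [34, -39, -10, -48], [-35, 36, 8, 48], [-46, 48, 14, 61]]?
x + 3, (x - 1)(x + 3)^2

The Jordan structure of A has elementary divisors (x + 3)^2, (x + 3), (x - 1). Arranging the block sizes at each eigenvalue in decreasing order and taking row products gives the invariant factors.

Invariant factors (smallest first, each dividing the next): x + 3, (x - 1)(x + 3)^2.

Check: the last factor (x - 1)(x + 3)^2 is the minimal polynomial, and the product (x - 1)(x + 3)^3 is the characteristic polynomial.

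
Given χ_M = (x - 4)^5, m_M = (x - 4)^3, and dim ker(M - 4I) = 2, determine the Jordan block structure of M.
Jordan blocks: (4, 3), (4, 2)

λ = 4: algebraic multiplicity 5 (exponent in χ_M), largest block size 3 (exponent in m_M), 2 blocks (geometric multiplicity). These force block sizes [3, 2].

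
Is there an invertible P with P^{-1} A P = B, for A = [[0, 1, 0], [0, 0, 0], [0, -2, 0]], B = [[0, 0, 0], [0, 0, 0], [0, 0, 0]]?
Both have characteristic polynomial x^3, but the minimal polynomial of A is x^2 while the minimal polynomial of B is x. The minimal polynomial is a similarity invariant, so A and B are not similar.

No.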